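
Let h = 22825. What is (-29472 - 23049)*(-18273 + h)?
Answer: -239075592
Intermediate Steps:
(-29472 - 23049)*(-18273 + h) = (-29472 - 23049)*(-18273 + 22825) = -52521*4552 = -239075592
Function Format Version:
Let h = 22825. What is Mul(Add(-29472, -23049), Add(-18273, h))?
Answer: -239075592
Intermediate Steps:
Mul(Add(-29472, -23049), Add(-18273, h)) = Mul(Add(-29472, -23049), Add(-18273, 22825)) = Mul(-52521, 4552) = -239075592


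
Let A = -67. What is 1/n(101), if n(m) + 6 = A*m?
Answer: -1/6773 ≈ -0.00014765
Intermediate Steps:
n(m) = -6 - 67*m
1/n(101) = 1/(-6 - 67*101) = 1/(-6 - 6767) = 1/(-6773) = -1/6773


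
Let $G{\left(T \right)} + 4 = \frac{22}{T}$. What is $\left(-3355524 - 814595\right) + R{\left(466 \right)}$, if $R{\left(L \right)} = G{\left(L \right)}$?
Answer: $- \frac{971638648}{233} \approx -4.1701 \cdot 10^{6}$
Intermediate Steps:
$G{\left(T \right)} = -4 + \frac{22}{T}$
$R{\left(L \right)} = -4 + \frac{22}{L}$
$\left(-3355524 - 814595\right) + R{\left(466 \right)} = \left(-3355524 - 814595\right) - \left(4 - \frac{22}{466}\right) = -4170119 + \left(-4 + 22 \cdot \frac{1}{466}\right) = -4170119 + \left(-4 + \frac{11}{233}\right) = -4170119 - \frac{921}{233} = - \frac{971638648}{233}$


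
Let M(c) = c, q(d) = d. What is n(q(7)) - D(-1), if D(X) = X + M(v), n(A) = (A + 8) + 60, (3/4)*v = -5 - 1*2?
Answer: 256/3 ≈ 85.333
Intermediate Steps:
v = -28/3 (v = 4*(-5 - 1*2)/3 = 4*(-5 - 2)/3 = (4/3)*(-7) = -28/3 ≈ -9.3333)
n(A) = 68 + A (n(A) = (8 + A) + 60 = 68 + A)
D(X) = -28/3 + X (D(X) = X - 28/3 = -28/3 + X)
n(q(7)) - D(-1) = (68 + 7) - (-28/3 - 1) = 75 - 1*(-31/3) = 75 + 31/3 = 256/3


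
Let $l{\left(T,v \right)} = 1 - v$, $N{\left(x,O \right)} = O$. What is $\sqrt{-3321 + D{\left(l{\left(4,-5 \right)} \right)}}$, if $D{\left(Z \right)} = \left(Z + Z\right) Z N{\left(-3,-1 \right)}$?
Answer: $3 i \sqrt{377} \approx 58.249 i$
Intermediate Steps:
$D{\left(Z \right)} = - 2 Z^{2}$ ($D{\left(Z \right)} = \left(Z + Z\right) Z \left(-1\right) = 2 Z Z \left(-1\right) = 2 Z^{2} \left(-1\right) = - 2 Z^{2}$)
$\sqrt{-3321 + D{\left(l{\left(4,-5 \right)} \right)}} = \sqrt{-3321 - 2 \left(1 - -5\right)^{2}} = \sqrt{-3321 - 2 \left(1 + 5\right)^{2}} = \sqrt{-3321 - 2 \cdot 6^{2}} = \sqrt{-3321 - 72} = \sqrt{-3393} = 3 i \sqrt{377}$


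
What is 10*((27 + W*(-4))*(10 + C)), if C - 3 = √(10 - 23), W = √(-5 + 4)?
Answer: 10*(13 + I*√13)*(27 - 4*I) ≈ 3654.2 + 453.5*I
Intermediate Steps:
W = I (W = √(-1) = I ≈ 1.0*I)
C = 3 + I*√13 (C = 3 + √(10 - 23) = 3 + √(-13) = 3 + I*√13 ≈ 3.0 + 3.6056*I)
10*((27 + W*(-4))*(10 + C)) = 10*((27 + I*(-4))*(10 + (3 + I*√13))) = 10*((27 - 4*I)*(13 + I*√13)) = 10*((13 + I*√13)*(27 - 4*I)) = 10*(13 + I*√13)*(27 - 4*I)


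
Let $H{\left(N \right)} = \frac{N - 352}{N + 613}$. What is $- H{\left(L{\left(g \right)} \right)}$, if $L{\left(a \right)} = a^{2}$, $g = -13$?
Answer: $\frac{183}{782} \approx 0.23402$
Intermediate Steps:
$H{\left(N \right)} = \frac{-352 + N}{613 + N}$
$- H{\left(L{\left(g \right)} \right)} = - \frac{-352 + \left(-13\right)^{2}}{613 + \left(-13\right)^{2}} = - \frac{-352 + 169}{613 + 169} = - \frac{-183}{782} = \left(-1\right) \left(- \frac{183}{782}\right) = \frac{183}{782}$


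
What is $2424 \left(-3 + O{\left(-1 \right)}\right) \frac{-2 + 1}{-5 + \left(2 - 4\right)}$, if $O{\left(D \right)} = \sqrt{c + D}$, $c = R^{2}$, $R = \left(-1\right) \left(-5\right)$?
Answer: $- \frac{7272}{7} + \frac{4848 \sqrt{6}}{7} \approx 657.59$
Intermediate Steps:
$R = 5$
$c = 25$ ($c = 5^{2} = 25$)
$O{\left(D \right)} = \sqrt{25 + D}$
$2424 \left(-3 + O{\left(-1 \right)}\right) \frac{-2 + 1}{-5 + \left(2 - 4\right)} = 2424 \left(-3 + \sqrt{25 - 1}\right) \frac{-2 + 1}{-5 + \left(2 - 4\right)} = 2424 \left(-3 + \sqrt{24}\right) \left(- \frac{1}{-5 - 2}\right) = 2424 \left(-3 + 2 \sqrt{6}\right) \left(- \frac{1}{-7}\right) = 2424 \left(-3 + 2 \sqrt{6}\right) \left(\left(-1\right) \left(- \frac{1}{7}\right)\right) = 2424 \left(-3 + 2 \sqrt{6}\right) \frac{1}{7} = 2424 \left(- \frac{3}{7} + \frac{2 \sqrt{6}}{7}\right) = - \frac{7272}{7} + \frac{4848 \sqrt{6}}{7}$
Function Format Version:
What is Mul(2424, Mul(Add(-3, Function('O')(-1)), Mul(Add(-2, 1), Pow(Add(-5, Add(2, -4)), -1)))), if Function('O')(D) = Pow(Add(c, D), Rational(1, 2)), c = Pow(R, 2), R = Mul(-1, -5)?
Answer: Add(Rational(-7272, 7), Mul(Rational(4848, 7), Pow(6, Rational(1, 2)))) ≈ 657.59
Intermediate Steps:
R = 5
c = 25 (c = Pow(5, 2) = 25)
Function('O')(D) = Pow(Add(25, D), Rational(1, 2))
Mul(2424, Mul(Add(-3, Function('O')(-1)), Mul(Add(-2, 1), Pow(Add(-5, Add(2, -4)), -1)))) = Mul(2424, Mul(Add(-3, Pow(Add(25, -1), Rational(1, 2))), Mul(Add(-2, 1), Pow(Add(-5, Add(2, -4)), -1)))) = Mul(2424, Mul(Add(-3, Pow(24, Rational(1, 2))), Mul(-1, Pow(Add(-5, -2), -1)))) = Mul(2424, Mul(Add(-3, Mul(2, Pow(6, Rational(1, 2)))), Mul(-1, Pow(-7, -1)))) = Mul(2424, Mul(Add(-3, Mul(2, Pow(6, Rational(1, 2)))), Mul(-1, Rational(-1, 7)))) = Mul(2424, Mul(Add(-3, Mul(2, Pow(6, Rational(1, 2)))), Rational(1, 7))) = Mul(2424, Add(Rational(-3, 7), Mul(Rational(2, 7), Pow(6, Rational(1, 2))))) = Add(Rational(-7272, 7), Mul(Rational(4848, 7), Pow(6, Rational(1, 2))))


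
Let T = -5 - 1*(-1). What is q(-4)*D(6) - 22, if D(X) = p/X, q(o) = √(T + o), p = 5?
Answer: -22 + 5*I*√2/3 ≈ -22.0 + 2.357*I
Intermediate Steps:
T = -4 (T = -5 + 1 = -4)
q(o) = √(-4 + o)
D(X) = 5/X
q(-4)*D(6) - 22 = √(-4 - 4)*(5/6) - 22 = √(-8)*(5*(⅙)) - 22 = (2*I*√2)*(⅚) - 22 = 5*I*√2/3 - 22 = -22 + 5*I*√2/3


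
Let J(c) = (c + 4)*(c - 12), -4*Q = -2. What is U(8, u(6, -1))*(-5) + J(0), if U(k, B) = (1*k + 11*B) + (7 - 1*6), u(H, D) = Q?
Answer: -241/2 ≈ -120.50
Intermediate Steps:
Q = ½ (Q = -¼*(-2) = ½ ≈ 0.50000)
u(H, D) = ½
U(k, B) = 1 + k + 11*B (U(k, B) = (k + 11*B) + (7 - 6) = (k + 11*B) + 1 = 1 + k + 11*B)
J(c) = (-12 + c)*(4 + c) (J(c) = (4 + c)*(-12 + c) = (-12 + c)*(4 + c))
U(8, u(6, -1))*(-5) + J(0) = (1 + 8 + 11*(½))*(-5) + (-48 + 0² - 8*0) = (1 + 8 + 11/2)*(-5) + (-48 + 0 + 0) = (29/2)*(-5) - 48 = -145/2 - 48 = -241/2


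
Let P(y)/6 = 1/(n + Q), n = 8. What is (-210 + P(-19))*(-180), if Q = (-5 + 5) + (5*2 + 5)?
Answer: 868320/23 ≈ 37753.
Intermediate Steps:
Q = 15 (Q = 0 + (10 + 5) = 0 + 15 = 15)
P(y) = 6/23 (P(y) = 6/(8 + 15) = 6/23)
(-210 + P(-19))*(-180) = (-210 + 6/23)*(-180) = -4824/23*(-180) = 868320/23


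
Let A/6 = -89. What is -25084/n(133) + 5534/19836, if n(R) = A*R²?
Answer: 231453161/821795562 ≈ 0.28164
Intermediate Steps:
A = -534 (A = 6*(-89) = -534)
n(R) = -534*R²
-25084/n(133) + 5534/19836 = -25084/((-534*133²)) + 5534/19836 = -25084/((-534*17689)) + 5534*(1/19836) = -25084/(-9445926) + 2767/9918 = -25084*(-1/9445926) + 2767/9918 = 12542/4722963 + 2767/9918 = 231453161/821795562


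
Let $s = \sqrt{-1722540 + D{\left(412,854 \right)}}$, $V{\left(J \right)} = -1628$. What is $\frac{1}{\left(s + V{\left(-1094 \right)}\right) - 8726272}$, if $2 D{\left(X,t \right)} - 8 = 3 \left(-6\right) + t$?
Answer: $- \frac{4363950}{38088120066059} - \frac{i \sqrt{1722118}}{76176240132118} \approx -1.1458 \cdot 10^{-7} - 1.7227 \cdot 10^{-11} i$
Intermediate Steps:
$D{\left(X,t \right)} = -5 + \frac{t}{2}$ ($D{\left(X,t \right)} = 4 + \frac{3 \left(-6\right) + t}{2} = 4 + \frac{-18 + t}{2} = 4 + \left(-9 + \frac{t}{2}\right) = -5 + \frac{t}{2}$)
$s = i \sqrt{1722118}$ ($s = \sqrt{-1722540 + \left(-5 + \frac{1}{2} \cdot 854\right)} = \sqrt{-1722540 + \left(-5 + 427\right)} = \sqrt{-1722540 + 422} = \sqrt{-1722118} = i \sqrt{1722118} \approx 1312.3 i$)
$\frac{1}{\left(s + V{\left(-1094 \right)}\right) - 8726272} = \frac{1}{\left(i \sqrt{1722118} - 1628\right) - 8726272} = \frac{1}{\left(-1628 + i \sqrt{1722118}\right) - 8726272} = \frac{1}{-8727900 + i \sqrt{1722118}}$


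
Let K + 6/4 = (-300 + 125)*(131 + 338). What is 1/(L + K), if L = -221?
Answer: -2/164595 ≈ -1.2151e-5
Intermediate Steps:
K = -164153/2 (K = -3/2 + (-300 + 125)*(131 + 338) = -3/2 - 175*469 = -3/2 - 82075 = -164153/2 ≈ -82077.)
1/(L + K) = 1/(-221 - 164153/2) = 1/(-164595/2) = -2/164595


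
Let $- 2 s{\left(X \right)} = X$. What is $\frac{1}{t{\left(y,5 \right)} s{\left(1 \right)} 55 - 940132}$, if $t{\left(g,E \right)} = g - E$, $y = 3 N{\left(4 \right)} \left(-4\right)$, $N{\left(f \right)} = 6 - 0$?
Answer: $- \frac{2}{1876029} \approx -1.0661 \cdot 10^{-6}$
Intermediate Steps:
$s{\left(X \right)} = - \frac{X}{2}$
$N{\left(f \right)} = 6$ ($N{\left(f \right)} = 6 + 0 = 6$)
$y = -72$ ($y = 3 \cdot 6 \left(-4\right) = 18 \left(-4\right) = -72$)
$\frac{1}{t{\left(y,5 \right)} s{\left(1 \right)} 55 - 940132} = \frac{1}{\left(-72 - 5\right) \left(\left(- \frac{1}{2}\right) 1\right) 55 - 940132} = \frac{1}{\left(-72 - 5\right) \left(- \frac{1}{2}\right) 55 - 940132} = \frac{1}{\left(-77\right) \left(- \frac{1}{2}\right) 55 - 940132} = \frac{1}{\frac{77}{2} \cdot 55 - 940132} = \frac{1}{\frac{4235}{2} - 940132} = \frac{1}{- \frac{1876029}{2}} = - \frac{2}{1876029}$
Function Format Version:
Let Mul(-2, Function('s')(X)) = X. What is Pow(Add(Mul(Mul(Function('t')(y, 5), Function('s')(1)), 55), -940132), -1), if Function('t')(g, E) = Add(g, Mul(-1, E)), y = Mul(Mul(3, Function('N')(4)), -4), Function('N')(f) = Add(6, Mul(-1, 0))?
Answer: Rational(-2, 1876029) ≈ -1.0661e-6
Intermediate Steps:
Function('s')(X) = Mul(Rational(-1, 2), X)
Function('N')(f) = 6 (Function('N')(f) = Add(6, 0) = 6)
y = -72 (y = Mul(Mul(3, 6), -4) = Mul(18, -4) = -72)
Pow(Add(Mul(Mul(Function('t')(y, 5), Function('s')(1)), 55), -940132), -1) = Pow(Add(Mul(Mul(Add(-72, Mul(-1, 5)), Mul(Rational(-1, 2), 1)), 55), -940132), -1) = Pow(Add(Mul(Mul(Add(-72, -5), Rational(-1, 2)), 55), -940132), -1) = Pow(Add(Mul(Mul(-77, Rational(-1, 2)), 55), -940132), -1) = Pow(Add(Mul(Rational(77, 2), 55), -940132), -1) = Pow(Add(Rational(4235, 2), -940132), -1) = Pow(Rational(-1876029, 2), -1) = Rational(-2, 1876029)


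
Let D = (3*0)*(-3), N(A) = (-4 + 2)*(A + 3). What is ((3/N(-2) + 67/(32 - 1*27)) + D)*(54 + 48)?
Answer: 6069/5 ≈ 1213.8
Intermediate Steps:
N(A) = -6 - 2*A (N(A) = -2*(3 + A) = -6 - 2*A)
D = 0 (D = 0*(-3) = 0)
((3/N(-2) + 67/(32 - 1*27)) + D)*(54 + 48) = ((3/(-6 - 2*(-2)) + 67/(32 - 1*27)) + 0)*(54 + 48) = ((3/(-6 + 4) + 67/(32 - 27)) + 0)*102 = ((3/(-2) + 67/5) + 0)*102 = ((3*(-1/2) + 67*(1/5)) + 0)*102 = ((-3/2 + 67/5) + 0)*102 = (119/10 + 0)*102 = (119/10)*102 = 6069/5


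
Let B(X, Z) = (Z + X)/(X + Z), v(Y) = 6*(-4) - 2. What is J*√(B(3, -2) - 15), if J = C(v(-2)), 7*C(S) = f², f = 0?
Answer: 0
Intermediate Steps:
v(Y) = -26 (v(Y) = -24 - 2 = -26)
B(X, Z) = 1 (B(X, Z) = (X + Z)/(X + Z) = 1)
C(S) = 0 (C(S) = (⅐)*0² = (⅐)*0 = 0)
J = 0
J*√(B(3, -2) - 15) = 0*√(1 - 15) = 0*√(-14) = 0*(I*√14) = 0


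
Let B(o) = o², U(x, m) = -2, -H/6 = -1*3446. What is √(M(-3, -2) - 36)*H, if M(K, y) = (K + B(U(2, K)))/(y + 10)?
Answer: 5169*I*√574 ≈ 1.2384e+5*I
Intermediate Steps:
H = 20676 (H = -(-6)*3446 = -6*(-3446) = 20676)
M(K, y) = (4 + K)/(10 + y) (M(K, y) = (K + (-2)²)/(y + 10) = (K + 4)/(10 + y) = (4 + K)/(10 + y))
√(M(-3, -2) - 36)*H = √((4 - 3)/(10 - 2) - 36)*20676 = √(1/8 - 36)*20676 = √((⅛)*1 - 36)*20676 = √(⅛ - 36)*20676 = √(-287/8)*20676 = (I*√574/4)*20676 = 5169*I*√574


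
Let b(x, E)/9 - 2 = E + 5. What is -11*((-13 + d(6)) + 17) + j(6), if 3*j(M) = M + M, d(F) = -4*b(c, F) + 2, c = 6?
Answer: 5086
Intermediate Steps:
b(x, E) = 63 + 9*E (b(x, E) = 18 + 9*(E + 5) = 18 + 9*(5 + E) = 18 + (45 + 9*E) = 63 + 9*E)
d(F) = -250 - 36*F (d(F) = -4*(63 + 9*F) + 2 = (-252 - 36*F) + 2 = -250 - 36*F)
j(M) = 2*M/3 (j(M) = (M + M)/3 = (2*M)/3 = 2*M/3)
-11*((-13 + d(6)) + 17) + j(6) = -11*((-13 + (-250 - 36*6)) + 17) + (⅔)*6 = -11*((-13 + (-250 - 216)) + 17) + 4 = -11*((-13 - 466) + 17) + 4 = -11*(-479 + 17) + 4 = -11*(-462) + 4 = 5082 + 4 = 5086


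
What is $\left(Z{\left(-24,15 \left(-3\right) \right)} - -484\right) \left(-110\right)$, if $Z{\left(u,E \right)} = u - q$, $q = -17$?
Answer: $-52470$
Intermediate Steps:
$Z{\left(u,E \right)} = 17 + u$ ($Z{\left(u,E \right)} = u - -17 = u + 17 = 17 + u$)
$\left(Z{\left(-24,15 \left(-3\right) \right)} - -484\right) \left(-110\right) = \left(\left(17 - 24\right) - -484\right) \left(-110\right) = \left(-7 + \left(-289 + 773\right)\right) \left(-110\right) = \left(-7 + 484\right) \left(-110\right) = 477 \left(-110\right) = -52470$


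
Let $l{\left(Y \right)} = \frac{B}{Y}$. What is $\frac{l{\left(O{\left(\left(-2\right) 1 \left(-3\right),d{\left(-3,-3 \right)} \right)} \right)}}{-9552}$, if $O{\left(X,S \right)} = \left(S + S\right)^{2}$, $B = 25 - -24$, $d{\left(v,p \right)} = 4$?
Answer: $- \frac{49}{611328} \approx -8.0153 \cdot 10^{-5}$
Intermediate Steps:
$B = 49$ ($B = 25 + 24 = 49$)
$O{\left(X,S \right)} = 4 S^{2}$ ($O{\left(X,S \right)} = \left(2 S\right)^{2} = 4 S^{2}$)
$l{\left(Y \right)} = \frac{49}{Y}$
$\frac{l{\left(O{\left(\left(-2\right) 1 \left(-3\right),d{\left(-3,-3 \right)} \right)} \right)}}{-9552} = \frac{49 \frac{1}{4 \cdot 4^{2}}}{-9552} = \frac{49}{4 \cdot 16} \left(- \frac{1}{9552}\right) = \frac{49}{64} \left(- \frac{1}{9552}\right) = - \frac{49}{611328}$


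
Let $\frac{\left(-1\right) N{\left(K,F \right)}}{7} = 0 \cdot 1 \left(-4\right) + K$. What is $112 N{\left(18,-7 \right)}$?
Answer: $-14112$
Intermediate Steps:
$N{\left(K,F \right)} = - 7 K$ ($N{\left(K,F \right)} = - 7 \left(0 \cdot 1 \left(-4\right) + K\right) = - 7 \left(0 \left(-4\right) + K\right) = - 7 \left(0 + K\right) = - 7 K$)
$112 N{\left(18,-7 \right)} = 112 \left(\left(-7\right) 18\right) = 112 \left(-126\right) = -14112$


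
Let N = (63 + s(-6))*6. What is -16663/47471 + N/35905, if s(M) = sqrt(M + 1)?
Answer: -580340977/1704446255 + 6*I*sqrt(5)/35905 ≈ -0.34049 + 0.00037366*I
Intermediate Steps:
s(M) = sqrt(1 + M)
N = 378 + 6*I*sqrt(5) (N = (63 + sqrt(1 - 6))*6 = (63 + sqrt(-5))*6 = (63 + I*sqrt(5))*6 = 378 + 6*I*sqrt(5) ≈ 378.0 + 13.416*I)
-16663/47471 + N/35905 = -16663/47471 + (378 + 6*I*sqrt(5))/35905 = -16663*1/47471 + (378 + 6*I*sqrt(5))*(1/35905) = -16663/47471 + (378/35905 + 6*I*sqrt(5)/35905) = -580340977/1704446255 + 6*I*sqrt(5)/35905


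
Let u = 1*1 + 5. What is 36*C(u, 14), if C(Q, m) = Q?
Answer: 216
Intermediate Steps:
u = 6 (u = 1 + 5 = 6)
36*C(u, 14) = 36*6 = 216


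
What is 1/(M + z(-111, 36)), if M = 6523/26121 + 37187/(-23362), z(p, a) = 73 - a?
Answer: 610238802/21759864373 ≈ 0.028044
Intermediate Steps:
M = -818971301/610238802 (M = 6523*(1/26121) + 37187*(-1/23362) = 6523/26121 - 37187/23362 = -818971301/610238802 ≈ -1.3421)
1/(M + z(-111, 36)) = 1/(-818971301/610238802 + (73 - 1*36)) = 1/(-818971301/610238802 + (73 - 36)) = 1/(-818971301/610238802 + 37) = 1/(21759864373/610238802) = 610238802/21759864373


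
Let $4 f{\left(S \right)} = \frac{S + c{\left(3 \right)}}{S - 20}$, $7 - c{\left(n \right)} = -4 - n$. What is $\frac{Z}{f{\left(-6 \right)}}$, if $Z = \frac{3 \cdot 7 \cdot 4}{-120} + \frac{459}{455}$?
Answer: $- \frac{281}{70} \approx -4.0143$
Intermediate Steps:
$c{\left(n \right)} = 11 + n$ ($c{\left(n \right)} = 7 - \left(-4 - n\right) = 7 + \left(4 + n\right) = 11 + n$)
$f{\left(S \right)} = \frac{14 + S}{4 \left(-20 + S\right)}$ ($f{\left(S \right)} = \frac{\left(S + \left(11 + 3\right)\right) \frac{1}{S - 20}}{4} = \frac{\left(S + 14\right) \frac{1}{-20 + S}}{4} = \frac{\left(14 + S\right) \frac{1}{-20 + S}}{4} = \frac{\frac{1}{-20 + S} \left(14 + S\right)}{4} = \frac{14 + S}{4 \left(-20 + S\right)}$)
$Z = \frac{281}{910}$ ($Z = 21 \cdot 4 \left(- \frac{1}{120}\right) + 459 \cdot \frac{1}{455} = 84 \left(- \frac{1}{120}\right) + \frac{459}{455} = - \frac{7}{10} + \frac{459}{455} = \frac{281}{910} \approx 0.30879$)
$\frac{Z}{f{\left(-6 \right)}} = \frac{281}{910 \frac{14 - 6}{4 \left(-20 - 6\right)}} = \frac{281}{910 \cdot \frac{1}{4} \frac{1}{-26} \cdot 8} = \frac{281}{910 \cdot \frac{1}{4} \left(- \frac{1}{26}\right) 8} = \frac{281}{910 \left(- \frac{1}{13}\right)} = \frac{281}{910} \left(-13\right) = - \frac{281}{70}$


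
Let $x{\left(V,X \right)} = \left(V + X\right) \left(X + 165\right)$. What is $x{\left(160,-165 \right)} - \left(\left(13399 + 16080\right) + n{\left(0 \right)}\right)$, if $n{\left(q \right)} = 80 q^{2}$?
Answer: $-29479$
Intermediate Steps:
$x{\left(V,X \right)} = \left(165 + X\right) \left(V + X\right)$ ($x{\left(V,X \right)} = \left(V + X\right) \left(165 + X\right) = \left(165 + X\right) \left(V + X\right)$)
$x{\left(160,-165 \right)} - \left(\left(13399 + 16080\right) + n{\left(0 \right)}\right) = \left(\left(-165\right)^{2} + 165 \cdot 160 + 165 \left(-165\right) + 160 \left(-165\right)\right) - \left(\left(13399 + 16080\right) + 80 \cdot 0^{2}\right) = \left(27225 + 26400 - 27225 - 26400\right) - \left(29479 + 80 \cdot 0\right) = 0 - \left(29479 + 0\right) = 0 - 29479 = -29479$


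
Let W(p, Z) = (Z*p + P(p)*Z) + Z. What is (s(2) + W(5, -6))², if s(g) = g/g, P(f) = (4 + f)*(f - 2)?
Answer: 38809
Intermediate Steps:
P(f) = (-2 + f)*(4 + f) (P(f) = (4 + f)*(-2 + f) = (-2 + f)*(4 + f))
s(g) = 1
W(p, Z) = Z + Z*p + Z*(-8 + p² + 2*p) (W(p, Z) = (Z*p + (-8 + p² + 2*p)*Z) + Z = (Z*p + Z*(-8 + p² + 2*p)) + Z = Z + Z*p + Z*(-8 + p² + 2*p))
(s(2) + W(5, -6))² = (1 - 6*(-7 + 5² + 3*5))² = (1 - 6*(-7 + 25 + 15))² = (1 - 6*33)² = (1 - 198)² = (-197)² = 38809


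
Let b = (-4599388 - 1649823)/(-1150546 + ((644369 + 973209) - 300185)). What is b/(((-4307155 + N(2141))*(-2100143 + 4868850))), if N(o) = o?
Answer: 6249211/1988703183955240606 ≈ 3.1424e-12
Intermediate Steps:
b = -6249211/166847 (b = -6249211/(-1150546 + (1617578 - 300185)) = -6249211/(-1150546 + 1317393) = -6249211/166847 ≈ -37.455)
b/(((-4307155 + N(2141))*(-2100143 + 4868850))) = -6249211*1/((-4307155 + 2141)*(-2100143 + 4868850))/166847 = -6249211/(166847*((-4305014*2768707))) = -6249211/166847/(-11919322396898) = -6249211/166847*(-1/11919322396898) = 6249211/1988703183955240606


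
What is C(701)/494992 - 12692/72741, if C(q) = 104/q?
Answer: -550497724775/3155044420434 ≈ -0.17448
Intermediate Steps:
C(701)/494992 - 12692/72741 = (104/701)/494992 - 12692/72741 = (104*(1/701))*(1/494992) - 12692*1/72741 = (104/701)*(1/494992) - 12692/72741 = 13/43373674 - 12692/72741 = -550497724775/3155044420434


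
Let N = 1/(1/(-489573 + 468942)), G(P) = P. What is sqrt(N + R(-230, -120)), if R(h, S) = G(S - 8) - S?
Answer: I*sqrt(20639) ≈ 143.66*I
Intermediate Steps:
R(h, S) = -8 (R(h, S) = (S - 8) - S = (-8 + S) - S = -8)
N = -20631 (N = 1/(1/(-20631)) = 1/(-1/20631) = -20631)
sqrt(N + R(-230, -120)) = sqrt(-20631 - 8) = sqrt(-20639) = I*sqrt(20639)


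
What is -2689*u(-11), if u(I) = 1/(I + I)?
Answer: 2689/22 ≈ 122.23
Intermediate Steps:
u(I) = 1/(2*I)
-2689*u(-11) = -2689/(2*(-11)) = -2689*(-1)/(2*11) = -2689*(-1/22) = 2689/22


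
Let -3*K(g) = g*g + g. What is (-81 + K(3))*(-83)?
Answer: 7055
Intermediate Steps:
K(g) = -g/3 - g²/3 (K(g) = -(g*g + g)/3 = -(g² + g)/3 = -(g + g²)/3 = -g/3 - g²/3)
(-81 + K(3))*(-83) = (-81 - ⅓*3*(1 + 3))*(-83) = (-81 - ⅓*3*4)*(-83) = (-81 - 4)*(-83) = -85*(-83) = 7055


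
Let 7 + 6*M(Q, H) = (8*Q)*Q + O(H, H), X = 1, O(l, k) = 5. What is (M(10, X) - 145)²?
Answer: 144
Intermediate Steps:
M(Q, H) = -⅓ + 4*Q²/3 (M(Q, H) = -7/6 + ((8*Q)*Q + 5)/6 = -7/6 + (8*Q² + 5)/6 = -7/6 + (5 + 8*Q²)/6 = -7/6 + (⅚ + 4*Q²/3) = -⅓ + 4*Q²/3)
(M(10, X) - 145)² = ((-⅓ + (4/3)*10²) - 145)² = ((-⅓ + (4/3)*100) - 145)² = ((-⅓ + 400/3) - 145)² = (133 - 145)² = (-12)² = 144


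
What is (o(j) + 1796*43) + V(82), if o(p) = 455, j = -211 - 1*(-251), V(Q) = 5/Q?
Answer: 6370011/82 ≈ 77683.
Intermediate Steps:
j = 40 (j = -211 + 251 = 40)
(o(j) + 1796*43) + V(82) = (455 + 1796*43) + 5/82 = (455 + 77228) + 5*(1/82) = 77683 + 5/82 = 6370011/82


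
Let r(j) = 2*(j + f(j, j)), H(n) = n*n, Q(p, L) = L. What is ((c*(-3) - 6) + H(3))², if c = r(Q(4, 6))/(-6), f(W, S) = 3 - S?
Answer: 36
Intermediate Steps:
H(n) = n²
r(j) = 6 (r(j) = 2*(j + (3 - j)) = 2*3 = 6)
c = -1 (c = 6/(-6) = 6*(-⅙) = -1)
((c*(-3) - 6) + H(3))² = ((-1*(-3) - 6) + 3²)² = ((3 - 6) + 9)² = (-3 + 9)² = 6² = 36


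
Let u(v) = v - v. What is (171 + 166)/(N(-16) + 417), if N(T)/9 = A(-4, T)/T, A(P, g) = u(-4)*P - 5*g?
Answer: 337/372 ≈ 0.90591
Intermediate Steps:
u(v) = 0
A(P, g) = -5*g (A(P, g) = 0*P - 5*g = 0 - 5*g = -5*g)
N(T) = -45 (N(T) = 9*((-5*T)/T) = 9*(-5) = -45)
(171 + 166)/(N(-16) + 417) = (171 + 166)/(-45 + 417) = 337/372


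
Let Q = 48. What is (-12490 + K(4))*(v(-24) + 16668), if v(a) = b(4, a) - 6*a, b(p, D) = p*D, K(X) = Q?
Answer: -207980472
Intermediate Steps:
K(X) = 48
b(p, D) = D*p
v(a) = -2*a (v(a) = a*4 - 6*a = 4*a - 6*a = -2*a)
(-12490 + K(4))*(v(-24) + 16668) = (-12490 + 48)*(-2*(-24) + 16668) = -12442*(48 + 16668) = -12442*16716 = -207980472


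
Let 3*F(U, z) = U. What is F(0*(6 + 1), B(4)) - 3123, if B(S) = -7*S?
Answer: -3123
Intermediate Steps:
F(U, z) = U/3
F(0*(6 + 1), B(4)) - 3123 = (0*(6 + 1))/3 - 3123 = (0*7)/3 - 3123 = (⅓)*0 - 3123 = 0 - 3123 = -3123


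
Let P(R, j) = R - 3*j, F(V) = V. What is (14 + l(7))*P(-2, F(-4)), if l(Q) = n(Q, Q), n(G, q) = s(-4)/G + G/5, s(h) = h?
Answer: 1038/7 ≈ 148.29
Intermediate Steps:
n(G, q) = -4/G + G/5
l(Q) = -4/Q + Q/5
(14 + l(7))*P(-2, F(-4)) = (14 + (-4/7 + (⅕)*7))*(-2 - 3*(-4)) = (14 + (-4*⅐ + 7/5))*(-2 + 12) = (14 + (-4/7 + 7/5))*10 = (14 + 29/35)*10 = (519/35)*10 = 1038/7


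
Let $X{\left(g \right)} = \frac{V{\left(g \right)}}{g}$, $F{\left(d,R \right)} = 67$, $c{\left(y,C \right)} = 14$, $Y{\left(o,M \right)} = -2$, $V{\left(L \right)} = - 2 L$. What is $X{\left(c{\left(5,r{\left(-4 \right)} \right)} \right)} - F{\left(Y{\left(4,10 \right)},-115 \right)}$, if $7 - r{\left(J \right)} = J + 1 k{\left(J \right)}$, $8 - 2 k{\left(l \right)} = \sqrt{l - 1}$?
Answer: $-69$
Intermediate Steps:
$k{\left(l \right)} = 4 - \frac{\sqrt{-1 + l}}{2}$ ($k{\left(l \right)} = 4 - \frac{\sqrt{l - 1}}{2} = 4 - \frac{\sqrt{-1 + l}}{2}$)
$r{\left(J \right)} = 3 + \frac{\sqrt{-1 + J}}{2} - J$ ($r{\left(J \right)} = 7 - \left(J + 1 \left(4 - \frac{\sqrt{-1 + J}}{2}\right)\right) = 7 - \left(J - \left(-4 + \frac{\sqrt{-1 + J}}{2}\right)\right) = 7 - \left(4 + J - \frac{\sqrt{-1 + J}}{2}\right) = 3 + \frac{\sqrt{-1 + J}}{2} - J$)
$X{\left(g \right)} = -2$ ($X{\left(g \right)} = \frac{\left(-2\right) g}{g} = -2$)
$X{\left(c{\left(5,r{\left(-4 \right)} \right)} \right)} - F{\left(Y{\left(4,10 \right)},-115 \right)} = -2 - 67 = -69$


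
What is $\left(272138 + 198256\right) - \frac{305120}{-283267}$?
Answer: $\frac{133247402318}{283267} \approx 4.704 \cdot 10^{5}$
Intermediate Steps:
$\left(272138 + 198256\right) - \frac{305120}{-283267} = 470394 - - \frac{305120}{283267} = 470394 + \frac{305120}{283267} = \frac{133247402318}{283267}$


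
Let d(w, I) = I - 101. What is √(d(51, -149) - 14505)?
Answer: I*√14755 ≈ 121.47*I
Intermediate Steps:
d(w, I) = -101 + I
√(d(51, -149) - 14505) = √((-101 - 149) - 14505) = √(-250 - 14505) = √(-14755) = I*√14755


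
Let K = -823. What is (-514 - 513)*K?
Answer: 845221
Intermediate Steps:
(-514 - 513)*K = (-514 - 513)*(-823) = -1027*(-823) = 845221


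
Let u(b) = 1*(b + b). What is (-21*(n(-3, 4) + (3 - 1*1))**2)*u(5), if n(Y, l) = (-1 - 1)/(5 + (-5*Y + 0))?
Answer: -7581/10 ≈ -758.10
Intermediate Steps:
n(Y, l) = -2/(5 - 5*Y)
u(b) = 2*b (u(b) = 1*(2*b) = 2*b)
(-21*(n(-3, 4) + (3 - 1*1))**2)*u(5) = (-21*(2/(5*(-1 - 3)) + (3 - 1*1))**2)*(2*5) = -21*((2/5)/(-4) + (3 - 1))**2*10 = -21*((2/5)*(-1/4) + 2)**2*10 = -21*(-1/10 + 2)**2*10 = -21*(19/10)**2*10 = -21*361/100*10 = -7581/100*10 = -7581/10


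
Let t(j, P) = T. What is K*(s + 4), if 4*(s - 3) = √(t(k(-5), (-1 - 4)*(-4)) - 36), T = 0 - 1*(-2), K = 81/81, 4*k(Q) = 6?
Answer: 7 + I*√34/4 ≈ 7.0 + 1.4577*I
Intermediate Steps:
k(Q) = 3/2 (k(Q) = (¼)*6 = 3/2)
K = 1 (K = 81*(1/81) = 1)
T = 2 (T = 0 + 2 = 2)
t(j, P) = 2
s = 3 + I*√34/4 (s = 3 + √(2 - 36)/4 = 3 + √(-34)/4 = 3 + (I*√34)/4 = 3 + I*√34/4 ≈ 3.0 + 1.4577*I)
K*(s + 4) = 1*((3 + I*√34/4) + 4) = 1*(7 + I*√34/4) = 7 + I*√34/4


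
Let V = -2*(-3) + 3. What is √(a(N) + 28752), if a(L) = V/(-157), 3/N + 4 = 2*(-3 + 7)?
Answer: √708706635/157 ≈ 169.56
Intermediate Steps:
V = 9 (V = 6 + 3 = 9)
N = ¾ (N = 3/(-4 + 2*(-3 + 7)) = 3/(-4 + 2*4) = 3/(-4 + 8) = 3/4 = 3*(¼) = ¾ ≈ 0.75000)
a(L) = -9/157 (a(L) = 9/(-157) = 9*(-1/157) = -9/157)
√(a(N) + 28752) = √(-9/157 + 28752) = √(4514055/157) = √708706635/157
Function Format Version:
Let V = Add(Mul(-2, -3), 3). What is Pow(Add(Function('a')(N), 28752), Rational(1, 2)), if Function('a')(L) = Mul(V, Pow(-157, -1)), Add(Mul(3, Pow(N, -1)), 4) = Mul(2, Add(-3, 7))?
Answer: Mul(Rational(1, 157), Pow(708706635, Rational(1, 2))) ≈ 169.56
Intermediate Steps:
V = 9 (V = Add(6, 3) = 9)
N = Rational(3, 4) (N = Mul(3, Pow(Add(-4, Mul(2, Add(-3, 7))), -1)) = Mul(3, Pow(Add(-4, Mul(2, 4)), -1)) = Mul(3, Pow(Add(-4, 8), -1)) = Mul(3, Pow(4, -1)) = Mul(3, Rational(1, 4)) = Rational(3, 4) ≈ 0.75000)
Function('a')(L) = Rational(-9, 157) (Function('a')(L) = Mul(9, Pow(-157, -1)) = Mul(9, Rational(-1, 157)) = Rational(-9, 157))
Pow(Add(Function('a')(N), 28752), Rational(1, 2)) = Pow(Add(Rational(-9, 157), 28752), Rational(1, 2)) = Pow(Rational(4514055, 157), Rational(1, 2)) = Mul(Rational(1, 157), Pow(708706635, Rational(1, 2)))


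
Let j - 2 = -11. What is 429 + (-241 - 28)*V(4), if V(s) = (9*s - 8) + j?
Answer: -4682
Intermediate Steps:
j = -9 (j = 2 - 11 = -9)
V(s) = -17 + 9*s (V(s) = (9*s - 8) - 9 = (-8 + 9*s) - 9 = -17 + 9*s)
429 + (-241 - 28)*V(4) = 429 + (-241 - 28)*(-17 + 9*4) = 429 - 269*(-17 + 36) = 429 - 269*19 = 429 - 5111 = -4682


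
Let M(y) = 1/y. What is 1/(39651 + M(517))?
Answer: 517/20499568 ≈ 2.5220e-5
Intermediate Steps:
1/(39651 + M(517)) = 1/(39651 + 1/517) = 1/(20499568/517) = 517/20499568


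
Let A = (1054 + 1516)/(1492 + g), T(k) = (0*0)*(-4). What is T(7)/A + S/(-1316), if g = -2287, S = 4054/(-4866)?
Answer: 2027/3201828 ≈ 0.00063308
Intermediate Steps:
T(k) = 0 (T(k) = 0*(-4) = 0)
S = -2027/2433 (S = 4054*(-1/4866) = -2027/2433 ≈ -0.83313)
A = -514/159 (A = (1054 + 1516)/(1492 - 2287) = 2570/(-795) = 2570*(-1/795) = -514/159 ≈ -3.2327)
T(7)/A + S/(-1316) = 0/(-514/159) - 2027/2433/(-1316) = 0*(-159/514) - 2027/2433*(-1/1316) = 0 + 2027/3201828 = 2027/3201828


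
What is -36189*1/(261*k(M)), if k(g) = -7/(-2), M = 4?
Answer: -8042/203 ≈ -39.616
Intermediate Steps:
k(g) = 7/2 (k(g) = -7*(-½) = 7/2)
-36189*1/(261*k(M)) = -36189/(261*(7/2)) = -36189/1827/2 = -36189*2/1827 = -8042/203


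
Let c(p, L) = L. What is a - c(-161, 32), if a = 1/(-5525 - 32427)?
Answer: -1214465/37952 ≈ -32.000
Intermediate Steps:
a = -1/37952 (a = 1/(-37952) = -1/37952 ≈ -2.6349e-5)
a - c(-161, 32) = -1/37952 - 1*32 = -1/37952 - 32 = -1214465/37952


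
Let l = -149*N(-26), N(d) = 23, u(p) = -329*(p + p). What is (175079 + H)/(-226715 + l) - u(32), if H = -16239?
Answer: 220259596/10461 ≈ 21055.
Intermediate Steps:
u(p) = -658*p
l = -3427 (l = -149*23 = -3427)
(175079 + H)/(-226715 + l) - u(32) = (175079 - 16239)/(-226715 - 3427) - (-658)*32 = 158840/(-230142) - 1*(-21056) = 158840*(-1/230142) + 21056 = -7220/10461 + 21056 = 220259596/10461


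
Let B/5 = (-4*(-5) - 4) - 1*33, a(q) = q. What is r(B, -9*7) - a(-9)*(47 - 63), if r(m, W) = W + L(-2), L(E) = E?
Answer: -209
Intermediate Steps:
B = -85 (B = 5*((-4*(-5) - 4) - 1*33) = 5*((20 - 4) - 33) = 5*(16 - 33) = 5*(-17) = -85)
r(m, W) = -2 + W (r(m, W) = W - 2 = -2 + W)
r(B, -9*7) - a(-9)*(47 - 63) = (-2 - 9*7) - (-9)*(47 - 63) = (-2 - 63) - (-9)*(-16) = -65 - 1*144 = -65 - 144 = -209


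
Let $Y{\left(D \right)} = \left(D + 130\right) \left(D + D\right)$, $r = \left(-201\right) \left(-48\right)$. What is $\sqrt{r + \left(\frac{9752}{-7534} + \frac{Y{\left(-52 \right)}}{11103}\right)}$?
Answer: $\frac{2 \sqrt{468722229479155931}}{13941667} \approx 98.214$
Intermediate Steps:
$r = 9648$
$Y{\left(D \right)} = 2 D \left(130 + D\right)$ ($Y{\left(D \right)} = \left(130 + D\right) 2 D = 2 D \left(130 + D\right)$)
$\sqrt{r + \left(\frac{9752}{-7534} + \frac{Y{\left(-52 \right)}}{11103}\right)} = \sqrt{9648 + \left(\frac{9752}{-7534} + \frac{2 \left(-52\right) \left(130 - 52\right)}{11103}\right)} = \sqrt{9648 + \left(9752 \left(- \frac{1}{7534}\right) + 2 \left(-52\right) 78 \cdot \frac{1}{11103}\right)} = \sqrt{9648 - \frac{28232044}{13941667}} = \sqrt{\frac{134480971172}{13941667}} = \frac{2 \sqrt{468722229479155931}}{13941667}$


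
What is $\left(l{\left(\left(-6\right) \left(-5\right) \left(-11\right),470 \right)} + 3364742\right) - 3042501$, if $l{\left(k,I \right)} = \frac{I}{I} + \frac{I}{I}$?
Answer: $322243$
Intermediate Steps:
$l{\left(k,I \right)} = 2$ ($l{\left(k,I \right)} = 1 + 1 = 2$)
$\left(l{\left(\left(-6\right) \left(-5\right) \left(-11\right),470 \right)} + 3364742\right) - 3042501 = \left(2 + 3364742\right) - 3042501 = 3364744 - 3042501 = 322243$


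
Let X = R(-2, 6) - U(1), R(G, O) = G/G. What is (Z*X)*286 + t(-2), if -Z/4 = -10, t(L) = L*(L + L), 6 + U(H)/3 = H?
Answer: 183048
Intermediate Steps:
U(H) = -18 + 3*H
t(L) = 2*L**2 (t(L) = L*(2*L) = 2*L**2)
Z = 40 (Z = -4*(-10) = 40)
R(G, O) = 1
X = 16 (X = 1 - (-18 + 3*1) = 1 - (-18 + 3) = 1 - 1*(-15) = 1 + 15 = 16)
(Z*X)*286 + t(-2) = (40*16)*286 + 2*(-2)**2 = 640*286 + 2*4 = 183040 + 8 = 183048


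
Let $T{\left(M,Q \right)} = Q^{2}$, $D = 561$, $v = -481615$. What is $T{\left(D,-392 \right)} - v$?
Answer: $635279$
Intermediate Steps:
$T{\left(D,-392 \right)} - v = \left(-392\right)^{2} - -481615 = 153664 + 481615 = 635279$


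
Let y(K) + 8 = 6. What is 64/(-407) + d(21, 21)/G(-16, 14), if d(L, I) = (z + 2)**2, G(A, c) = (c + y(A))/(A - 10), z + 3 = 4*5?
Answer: -1910435/2442 ≈ -782.32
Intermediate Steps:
y(K) = -2 (y(K) = -8 + 6 = -2)
z = 17 (z = -3 + 4*5 = -3 + 20 = 17)
G(A, c) = (-2 + c)/(-10 + A) (G(A, c) = (c - 2)/(A - 10) = (-2 + c)/(-10 + A))
d(L, I) = 361 (d(L, I) = (17 + 2)**2 = 19**2 = 361)
64/(-407) + d(21, 21)/G(-16, 14) = 64/(-407) + 361/(((-2 + 14)/(-10 - 16))) = 64*(-1/407) + 361/((12/(-26))) = -64/407 + 361/((-1/26*12)) = -64/407 + 361/(-6/13) = -64/407 + 361*(-13/6) = -64/407 - 4693/6 = -1910435/2442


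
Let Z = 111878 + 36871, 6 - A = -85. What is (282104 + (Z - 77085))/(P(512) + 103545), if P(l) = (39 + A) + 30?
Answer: 353768/103705 ≈ 3.4113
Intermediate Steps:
A = 91 (A = 6 - 1*(-85) = 6 + 85 = 91)
Z = 148749
P(l) = 160 (P(l) = (39 + 91) + 30 = 130 + 30 = 160)
(282104 + (Z - 77085))/(P(512) + 103545) = (282104 + (148749 - 77085))/(160 + 103545) = (282104 + 71664)/103705 = 353768*(1/103705) = 353768/103705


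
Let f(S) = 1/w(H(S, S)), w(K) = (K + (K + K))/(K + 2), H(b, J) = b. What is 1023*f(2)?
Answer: 682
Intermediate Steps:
w(K) = 3*K/(2 + K) (w(K) = (K + 2*K)/(2 + K) = (3*K)/(2 + K) = 3*K/(2 + K))
f(S) = (2 + S)/(3*S) (f(S) = 1/(3*S/(2 + S)) = (2 + S)/(3*S))
1023*f(2) = 1023*((⅓)*(2 + 2)/2) = 1023*((⅓)*(½)*4) = 1023*(⅔) = 682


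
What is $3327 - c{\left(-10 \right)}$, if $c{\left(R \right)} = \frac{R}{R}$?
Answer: $3326$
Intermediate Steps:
$c{\left(R \right)} = 1$
$3327 - c{\left(-10 \right)} = 3327 - 1 = 3326$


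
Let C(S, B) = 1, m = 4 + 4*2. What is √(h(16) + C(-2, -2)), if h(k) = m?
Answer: √13 ≈ 3.6056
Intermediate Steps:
m = 12 (m = 4 + 8 = 12)
h(k) = 12
√(h(16) + C(-2, -2)) = √(12 + 1) = √13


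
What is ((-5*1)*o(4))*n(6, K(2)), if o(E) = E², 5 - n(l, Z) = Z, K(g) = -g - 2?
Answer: -720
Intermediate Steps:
K(g) = -2 - g
n(l, Z) = 5 - Z
((-5*1)*o(4))*n(6, K(2)) = (-5*1*4²)*(5 - (-2 - 1*2)) = (-5*16)*(5 - (-2 - 2)) = -80*(5 - 1*(-4)) = -80*(5 + 4) = -80*9 = -720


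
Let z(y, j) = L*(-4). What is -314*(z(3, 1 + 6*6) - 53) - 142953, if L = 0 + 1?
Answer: -125055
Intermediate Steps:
L = 1
z(y, j) = -4 (z(y, j) = 1*(-4) = -4)
-314*(z(3, 1 + 6*6) - 53) - 142953 = -314*(-4 - 53) - 142953 = -314*(-57) - 142953 = 17898 - 142953 = -125055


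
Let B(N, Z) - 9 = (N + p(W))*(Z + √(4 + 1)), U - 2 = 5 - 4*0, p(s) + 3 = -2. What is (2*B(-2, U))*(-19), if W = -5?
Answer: 1520 + 266*√5 ≈ 2114.8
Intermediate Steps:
p(s) = -5 (p(s) = -3 - 2 = -5)
U = 7 (U = 2 + (5 - 4*0) = 2 + (5 + 0) = 2 + 5 = 7)
B(N, Z) = 9 + (-5 + N)*(Z + √5) (B(N, Z) = 9 + (N - 5)*(Z + √(4 + 1)) = 9 + (-5 + N)*(Z + √5))
(2*B(-2, U))*(-19) = (2*(9 - 5*7 - 5*√5 - 2*7 - 2*√5))*(-19) = (2*(9 - 35 - 5*√5 - 14 - 2*√5))*(-19) = (2*(-40 - 7*√5))*(-19) = (-80 - 14*√5)*(-19) = 1520 + 266*√5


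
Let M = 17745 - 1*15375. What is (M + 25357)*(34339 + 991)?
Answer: 979594910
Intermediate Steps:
M = 2370 (M = 17745 - 15375 = 2370)
(M + 25357)*(34339 + 991) = (2370 + 25357)*(34339 + 991) = 27727*35330 = 979594910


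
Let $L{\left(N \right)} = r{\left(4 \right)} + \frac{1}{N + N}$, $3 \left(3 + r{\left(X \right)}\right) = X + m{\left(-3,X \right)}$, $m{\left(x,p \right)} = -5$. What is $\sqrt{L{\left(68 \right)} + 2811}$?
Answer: $\frac{\sqrt{116844162}}{204} \approx 52.987$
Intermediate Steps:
$r{\left(X \right)} = - \frac{14}{3} + \frac{X}{3}$ ($r{\left(X \right)} = -3 + \frac{X - 5}{3} = -3 + \frac{-5 + X}{3} = -3 + \left(- \frac{5}{3} + \frac{X}{3}\right) = - \frac{14}{3} + \frac{X}{3}$)
$L{\left(N \right)} = - \frac{10}{3} + \frac{1}{2 N}$ ($L{\left(N \right)} = \left(- \frac{14}{3} + \frac{1}{3} \cdot 4\right) + \frac{1}{N + N} = \left(- \frac{14}{3} + \frac{4}{3}\right) + \frac{1}{2 N} = - \frac{10}{3} + \frac{1}{2 N}$)
$\sqrt{L{\left(68 \right)} + 2811} = \sqrt{\frac{3 - 1360}{6 \cdot 68} + 2811} = \sqrt{\frac{1}{6} \cdot \frac{1}{68} \left(3 - 1360\right) + 2811} = \sqrt{\frac{1}{6} \cdot \frac{1}{68} \left(-1357\right) + 2811} = \sqrt{- \frac{1357}{408} + 2811} = \sqrt{\frac{1145531}{408}} = \frac{\sqrt{116844162}}{204}$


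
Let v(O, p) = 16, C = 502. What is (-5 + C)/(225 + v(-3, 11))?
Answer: 497/241 ≈ 2.0622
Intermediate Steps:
(-5 + C)/(225 + v(-3, 11)) = (-5 + 502)/(225 + 16) = 497/241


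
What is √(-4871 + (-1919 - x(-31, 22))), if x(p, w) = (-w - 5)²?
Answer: I*√7519 ≈ 86.712*I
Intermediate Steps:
x(p, w) = (-5 - w)²
√(-4871 + (-1919 - x(-31, 22))) = √(-4871 + (-1919 - (5 + 22)²)) = √(-4871 + (-1919 - 1*27²)) = √(-4871 + (-1919 - 1*729)) = √(-4871 + (-1919 - 729)) = √(-4871 - 2648) = √(-7519) = I*√7519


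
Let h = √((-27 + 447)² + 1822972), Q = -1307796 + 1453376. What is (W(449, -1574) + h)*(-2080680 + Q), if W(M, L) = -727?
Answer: 1406817700 - 3870200*√499843 ≈ -1.3294e+9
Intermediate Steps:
Q = 145580
h = 2*√499843 (h = √(420² + 1822972) = √(176400 + 1822972) = √1999372 = 2*√499843 ≈ 1414.0)
(W(449, -1574) + h)*(-2080680 + Q) = (-727 + 2*√499843)*(-2080680 + 145580) = (-727 + 2*√499843)*(-1935100) = 1406817700 - 3870200*√499843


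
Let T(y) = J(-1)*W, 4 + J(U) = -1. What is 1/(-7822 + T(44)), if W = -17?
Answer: -1/7737 ≈ -0.00012925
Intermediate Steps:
J(U) = -5 (J(U) = -4 - 1 = -5)
T(y) = 85 (T(y) = -5*(-17) = 85)
1/(-7822 + T(44)) = 1/(-7822 + 85) = 1/(-7737) = -1/7737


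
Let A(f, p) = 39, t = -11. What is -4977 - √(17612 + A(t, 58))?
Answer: -4977 - √17651 ≈ -5109.9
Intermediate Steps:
-4977 - √(17612 + A(t, 58)) = -4977 - √(17612 + 39) = -4977 - √17651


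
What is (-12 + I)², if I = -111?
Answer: 15129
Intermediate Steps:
(-12 + I)² = (-12 - 111)² = (-123)² = 15129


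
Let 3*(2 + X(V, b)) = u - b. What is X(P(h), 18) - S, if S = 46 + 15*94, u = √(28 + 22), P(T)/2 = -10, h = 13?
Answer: -1464 + 5*√2/3 ≈ -1461.6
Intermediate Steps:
P(T) = -20 (P(T) = 2*(-10) = -20)
u = 5*√2 (u = √50 = 5*√2 ≈ 7.0711)
X(V, b) = -2 - b/3 + 5*√2/3 (X(V, b) = -2 + (5*√2 - b)/3 = -2 + (-b + 5*√2)/3 = -2 + (-b/3 + 5*√2/3) = -2 - b/3 + 5*√2/3)
S = 1456 (S = 46 + 1410 = 1456)
X(P(h), 18) - S = (-2 - ⅓*18 + 5*√2/3) - 1*1456 = (-2 - 6 + 5*√2/3) - 1456 = (-8 + 5*√2/3) - 1456 = -1464 + 5*√2/3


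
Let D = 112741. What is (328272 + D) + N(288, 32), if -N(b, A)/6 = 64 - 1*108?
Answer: 441277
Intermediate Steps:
N(b, A) = 264 (N(b, A) = -6*(64 - 1*108) = -6*(64 - 108) = -6*(-44) = 264)
(328272 + D) + N(288, 32) = (328272 + 112741) + 264 = 441013 + 264 = 441277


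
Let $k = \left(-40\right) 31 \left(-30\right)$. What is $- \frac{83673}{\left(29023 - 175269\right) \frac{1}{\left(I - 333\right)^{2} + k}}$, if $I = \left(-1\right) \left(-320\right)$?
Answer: $\frac{3126776337}{146246} \approx 21380.0$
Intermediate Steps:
$I = 320$
$k = 37200$ ($k = \left(-1240\right) \left(-30\right) = 37200$)
$- \frac{83673}{\left(29023 - 175269\right) \frac{1}{\left(I - 333\right)^{2} + k}} = - \frac{83673}{\left(29023 - 175269\right) \frac{1}{\left(320 - 333\right)^{2} + 37200}} = - \frac{83673}{\left(-146246\right) \frac{1}{\left(-13\right)^{2} + 37200}} = - \frac{83673}{\left(-146246\right) \frac{1}{169 + 37200}} = - \frac{83673}{\left(-146246\right) \frac{1}{37369}} = - \frac{83673}{- \frac{146246}{37369}} = \left(-83673\right) \left(- \frac{37369}{146246}\right) = \frac{3126776337}{146246}$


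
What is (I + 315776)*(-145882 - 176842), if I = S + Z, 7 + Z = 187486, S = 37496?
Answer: -174513325724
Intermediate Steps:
Z = 187479 (Z = -7 + 187486 = 187479)
I = 224975 (I = 37496 + 187479 = 224975)
(I + 315776)*(-145882 - 176842) = (224975 + 315776)*(-145882 - 176842) = 540751*(-322724) = -174513325724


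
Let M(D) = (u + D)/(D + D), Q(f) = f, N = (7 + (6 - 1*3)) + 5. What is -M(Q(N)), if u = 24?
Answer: -13/10 ≈ -1.3000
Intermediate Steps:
N = 15 (N = (7 + (6 - 3)) + 5 = (7 + 3) + 5 = 10 + 5 = 15)
M(D) = (24 + D)/(2*D) (M(D) = (24 + D)/(D + D) = (24 + D)/((2*D)) = (24 + D)*(1/(2*D)) = (24 + D)/(2*D))
-M(Q(N)) = -(24 + 15)/(2*15) = -39/(2*15) = -1*13/10 = -13/10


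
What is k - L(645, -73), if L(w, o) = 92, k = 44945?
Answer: 44853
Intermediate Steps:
k - L(645, -73) = 44945 - 1*92 = 44945 - 92 = 44853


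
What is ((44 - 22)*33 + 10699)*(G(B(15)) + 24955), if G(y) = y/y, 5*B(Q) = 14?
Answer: 285122300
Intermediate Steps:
B(Q) = 14/5 (B(Q) = (⅕)*14 = 14/5)
G(y) = 1
((44 - 22)*33 + 10699)*(G(B(15)) + 24955) = ((44 - 22)*33 + 10699)*(1 + 24955) = (22*33 + 10699)*24956 = (726 + 10699)*24956 = 11425*24956 = 285122300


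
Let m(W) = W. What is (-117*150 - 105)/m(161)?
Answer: -17655/161 ≈ -109.66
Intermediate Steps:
(-117*150 - 105)/m(161) = (-117*150 - 105)/161 = (-17550 - 105)*(1/161) = -17655*1/161 = -17655/161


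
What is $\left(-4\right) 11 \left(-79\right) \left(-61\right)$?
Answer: $-212036$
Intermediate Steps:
$\left(-4\right) 11 \left(-79\right) \left(-61\right) = \left(-44\right) \left(-79\right) \left(-61\right) = 3476 \left(-61\right) = -212036$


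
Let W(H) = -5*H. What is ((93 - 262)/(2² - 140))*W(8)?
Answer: -845/17 ≈ -49.706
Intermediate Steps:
((93 - 262)/(2² - 140))*W(8) = ((93 - 262)/(2² - 140))*(-5*8) = -169/(4 - 140)*(-40) = -169/(-136)*(-40) = -169*(-1/136)*(-40) = (169/136)*(-40) = -845/17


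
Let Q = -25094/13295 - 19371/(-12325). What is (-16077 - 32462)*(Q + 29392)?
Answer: -46754192738698281/32772175 ≈ -1.4266e+9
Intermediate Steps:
Q = -10349221/32772175 (Q = -25094*1/13295 - 19371*(-1/12325) = -25094/13295 + 19371/12325 = -10349221/32772175 ≈ -0.31579)
(-16077 - 32462)*(Q + 29392) = (-16077 - 32462)*(-10349221/32772175 + 29392) = -48539*963229418379/32772175 = -46754192738698281/32772175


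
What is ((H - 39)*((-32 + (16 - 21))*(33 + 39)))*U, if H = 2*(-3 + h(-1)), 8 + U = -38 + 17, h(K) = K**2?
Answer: -3322008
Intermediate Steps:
U = -29 (U = -8 + (-38 + 17) = -8 - 21 = -29)
H = -4 (H = 2*(-3 + (-1)**2) = 2*(-3 + 1) = 2*(-2) = -4)
((H - 39)*((-32 + (16 - 21))*(33 + 39)))*U = ((-4 - 39)*((-32 + (16 - 21))*(33 + 39)))*(-29) = -43*(-32 - 5)*72*(-29) = -(-1591)*72*(-29) = -43*(-2664)*(-29) = 114552*(-29) = -3322008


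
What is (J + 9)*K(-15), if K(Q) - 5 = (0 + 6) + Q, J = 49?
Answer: -232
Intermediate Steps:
K(Q) = 11 + Q (K(Q) = 5 + ((0 + 6) + Q) = 5 + (6 + Q) = 11 + Q)
(J + 9)*K(-15) = (49 + 9)*(11 - 15) = 58*(-4) = -232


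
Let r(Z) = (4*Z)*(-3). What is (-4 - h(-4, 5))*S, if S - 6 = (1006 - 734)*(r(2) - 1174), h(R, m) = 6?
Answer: 3258500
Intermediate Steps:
r(Z) = -12*Z
S = -325850 (S = 6 + (1006 - 734)*(-12*2 - 1174) = 6 + 272*(-24 - 1174) = 6 + 272*(-1198) = 6 - 325856 = -325850)
(-4 - h(-4, 5))*S = (-4 - 1*6)*(-325850) = (-4 - 6)*(-325850) = -10*(-325850) = 3258500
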